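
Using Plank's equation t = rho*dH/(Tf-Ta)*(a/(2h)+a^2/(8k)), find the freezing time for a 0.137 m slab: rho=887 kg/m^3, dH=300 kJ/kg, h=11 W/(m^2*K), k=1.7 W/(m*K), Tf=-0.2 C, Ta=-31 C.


dT = -0.2 - (-31) = 30.8 K
term1 = a/(2h) = 0.137/(2*11) = 0.006227272727
term2 = a^2/(8k) = 0.137^2/(8*1.7) = 0.001380073529
t = rho*dH*1000/dT * (term1 + term2)
t = 887*300*1000/30.8 * (0.006227272727 + 0.001380073529)
t = 65725 s

65725


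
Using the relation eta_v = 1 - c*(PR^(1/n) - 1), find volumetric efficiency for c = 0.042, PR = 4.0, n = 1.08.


PR^(1/n) = 4.0^(1/1.08) = 3.60963222
eta_v = 1 - 0.042 * (3.60963222 - 1)
eta_v = 0.8904

0.8904


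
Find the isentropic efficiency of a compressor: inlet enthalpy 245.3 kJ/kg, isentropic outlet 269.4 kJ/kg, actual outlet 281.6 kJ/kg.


dh_ideal = 269.4 - 245.3 = 24.1 kJ/kg
dh_actual = 281.6 - 245.3 = 36.3 kJ/kg
eta_s = dh_ideal / dh_actual = 24.1 / 36.3
eta_s = 0.6639

0.6639


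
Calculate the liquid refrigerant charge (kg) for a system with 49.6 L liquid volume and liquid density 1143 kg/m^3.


Charge = V * rho / 1000
Charge = 49.6 * 1143 / 1000
Charge = 56.69 kg

56.69


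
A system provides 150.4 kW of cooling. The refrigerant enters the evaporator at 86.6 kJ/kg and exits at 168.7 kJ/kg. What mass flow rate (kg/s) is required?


dh = 168.7 - 86.6 = 82.1 kJ/kg
m_dot = Q / dh = 150.4 / 82.1 = 1.8319 kg/s

1.8319


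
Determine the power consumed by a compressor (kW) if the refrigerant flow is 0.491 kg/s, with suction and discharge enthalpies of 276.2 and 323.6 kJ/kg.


dh = 323.6 - 276.2 = 47.4 kJ/kg
W = m_dot * dh = 0.491 * 47.4 = 23.27 kW

23.27


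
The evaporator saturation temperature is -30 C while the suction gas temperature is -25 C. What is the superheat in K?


Superheat = T_suction - T_evap
Superheat = -25 - (-30)
Superheat = 5 K

5


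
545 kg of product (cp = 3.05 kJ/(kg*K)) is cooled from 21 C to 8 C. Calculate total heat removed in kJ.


dT = 21 - (8) = 13 K
Q = m * cp * dT = 545 * 3.05 * 13
Q = 21609 kJ

21609


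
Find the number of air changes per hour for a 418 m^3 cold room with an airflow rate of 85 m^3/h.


ACH = flow / volume
ACH = 85 / 418
ACH = 0.203

0.203


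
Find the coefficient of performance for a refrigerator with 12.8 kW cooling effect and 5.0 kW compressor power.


COP = Q_evap / W
COP = 12.8 / 5.0
COP = 2.56

2.56


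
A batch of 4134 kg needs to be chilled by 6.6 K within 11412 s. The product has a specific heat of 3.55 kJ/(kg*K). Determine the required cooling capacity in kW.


Q = m * cp * dT / t
Q = 4134 * 3.55 * 6.6 / 11412
Q = 8.488 kW

8.488


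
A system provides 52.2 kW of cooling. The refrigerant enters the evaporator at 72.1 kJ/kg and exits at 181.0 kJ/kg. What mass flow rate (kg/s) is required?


dh = 181.0 - 72.1 = 108.9 kJ/kg
m_dot = Q / dh = 52.2 / 108.9 = 0.4793 kg/s

0.4793


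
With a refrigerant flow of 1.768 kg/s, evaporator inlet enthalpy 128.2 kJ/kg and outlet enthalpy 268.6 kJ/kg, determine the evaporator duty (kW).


dh = 268.6 - 128.2 = 140.4 kJ/kg
Q_evap = m_dot * dh = 1.768 * 140.4
Q_evap = 248.23 kW

248.23


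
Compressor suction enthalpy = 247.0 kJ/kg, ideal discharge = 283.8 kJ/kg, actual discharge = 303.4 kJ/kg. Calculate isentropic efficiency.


dh_ideal = 283.8 - 247.0 = 36.8 kJ/kg
dh_actual = 303.4 - 247.0 = 56.4 kJ/kg
eta_s = dh_ideal / dh_actual = 36.8 / 56.4
eta_s = 0.6525

0.6525


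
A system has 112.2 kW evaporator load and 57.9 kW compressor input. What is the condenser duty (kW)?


Q_cond = Q_evap + W
Q_cond = 112.2 + 57.9
Q_cond = 170.1 kW

170.1


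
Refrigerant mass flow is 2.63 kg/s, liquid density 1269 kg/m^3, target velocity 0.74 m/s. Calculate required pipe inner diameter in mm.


A = m_dot / (rho * v) = 2.63 / (1269 * 0.74) = 0.002800673013 m^2
d = sqrt(4*A/pi) * 1000
d = 59.7 mm

59.7


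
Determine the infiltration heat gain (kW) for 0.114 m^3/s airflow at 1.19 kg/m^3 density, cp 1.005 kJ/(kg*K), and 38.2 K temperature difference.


Q = V_dot * rho * cp * dT
Q = 0.114 * 1.19 * 1.005 * 38.2
Q = 5.208 kW

5.208


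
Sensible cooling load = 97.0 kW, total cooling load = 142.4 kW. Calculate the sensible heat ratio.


SHR = Q_sensible / Q_total
SHR = 97.0 / 142.4
SHR = 0.681

0.681


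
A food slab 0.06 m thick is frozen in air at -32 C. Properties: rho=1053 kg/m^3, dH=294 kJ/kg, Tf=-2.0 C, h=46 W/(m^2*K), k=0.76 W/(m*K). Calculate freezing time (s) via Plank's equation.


dT = -2.0 - (-32) = 30.0 K
term1 = a/(2h) = 0.06/(2*46) = 0.000652173913
term2 = a^2/(8k) = 0.06^2/(8*0.76) = 0.0005921052632
t = rho*dH*1000/dT * (term1 + term2)
t = 1053*294*1000/30.0 * (0.000652173913 + 0.0005921052632)
t = 12840 s

12840


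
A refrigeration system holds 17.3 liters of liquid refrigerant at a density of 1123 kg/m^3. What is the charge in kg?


Charge = V * rho / 1000
Charge = 17.3 * 1123 / 1000
Charge = 19.43 kg

19.43


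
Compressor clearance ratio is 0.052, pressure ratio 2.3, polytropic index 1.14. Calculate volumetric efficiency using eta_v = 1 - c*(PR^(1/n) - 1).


PR^(1/n) = 2.3^(1/1.14) = 2.07637179
eta_v = 1 - 0.052 * (2.07637179 - 1)
eta_v = 0.944

0.944


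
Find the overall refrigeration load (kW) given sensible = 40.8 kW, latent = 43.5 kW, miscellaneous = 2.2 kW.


Q_total = Q_s + Q_l + Q_misc
Q_total = 40.8 + 43.5 + 2.2
Q_total = 86.5 kW

86.5


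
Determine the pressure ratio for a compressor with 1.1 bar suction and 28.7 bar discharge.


PR = P_high / P_low
PR = 28.7 / 1.1
PR = 26.091

26.091


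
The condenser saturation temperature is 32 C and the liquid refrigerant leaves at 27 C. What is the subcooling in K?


Subcooling = T_cond - T_liquid
Subcooling = 32 - 27
Subcooling = 5 K

5


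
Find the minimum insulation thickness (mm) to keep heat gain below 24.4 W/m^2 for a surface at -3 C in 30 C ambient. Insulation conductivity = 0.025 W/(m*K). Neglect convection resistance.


dT = 30 - (-3) = 33 K
thickness = k * dT / q_max * 1000
thickness = 0.025 * 33 / 24.4 * 1000
thickness = 33.8 mm

33.8


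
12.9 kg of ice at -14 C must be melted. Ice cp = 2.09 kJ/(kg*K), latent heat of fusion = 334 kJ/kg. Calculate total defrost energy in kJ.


Sensible heat = cp * dT = 2.09 * 14 = 29.26 kJ/kg
Total per kg = 29.26 + 334 = 363.26 kJ/kg
Q = m * total = 12.9 * 363.26
Q = 4686.1 kJ

4686.1


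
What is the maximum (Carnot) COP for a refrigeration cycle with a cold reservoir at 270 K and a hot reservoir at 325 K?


dT = 325 - 270 = 55 K
COP_carnot = T_cold / dT = 270 / 55
COP_carnot = 4.909

4.909


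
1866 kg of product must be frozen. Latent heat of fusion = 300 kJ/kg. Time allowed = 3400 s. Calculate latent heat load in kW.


Q_lat = m * h_fg / t
Q_lat = 1866 * 300 / 3400
Q_lat = 164.65 kW

164.65


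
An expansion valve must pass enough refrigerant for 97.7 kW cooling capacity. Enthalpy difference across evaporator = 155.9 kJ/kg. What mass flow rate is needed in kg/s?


m_dot = Q / dh
m_dot = 97.7 / 155.9
m_dot = 0.6267 kg/s

0.6267


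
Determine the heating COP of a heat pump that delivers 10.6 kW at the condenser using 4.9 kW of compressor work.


COP_hp = Q_cond / W
COP_hp = 10.6 / 4.9
COP_hp = 2.163

2.163


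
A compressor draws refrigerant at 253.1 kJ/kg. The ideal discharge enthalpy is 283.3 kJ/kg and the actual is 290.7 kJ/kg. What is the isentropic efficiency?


dh_ideal = 283.3 - 253.1 = 30.2 kJ/kg
dh_actual = 290.7 - 253.1 = 37.6 kJ/kg
eta_s = dh_ideal / dh_actual = 30.2 / 37.6
eta_s = 0.8032

0.8032


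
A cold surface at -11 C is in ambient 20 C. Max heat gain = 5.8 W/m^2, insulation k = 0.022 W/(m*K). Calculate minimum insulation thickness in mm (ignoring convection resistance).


dT = 20 - (-11) = 31 K
thickness = k * dT / q_max * 1000
thickness = 0.022 * 31 / 5.8 * 1000
thickness = 117.6 mm

117.6


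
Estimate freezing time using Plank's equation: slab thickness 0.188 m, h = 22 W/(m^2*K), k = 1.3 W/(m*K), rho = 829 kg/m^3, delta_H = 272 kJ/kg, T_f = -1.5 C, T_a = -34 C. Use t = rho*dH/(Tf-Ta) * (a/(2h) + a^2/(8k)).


dT = -1.5 - (-34) = 32.5 K
term1 = a/(2h) = 0.188/(2*22) = 0.004272727273
term2 = a^2/(8k) = 0.188^2/(8*1.3) = 0.003398461538
t = rho*dH*1000/dT * (term1 + term2)
t = 829*272*1000/32.5 * (0.004272727273 + 0.003398461538)
t = 53223 s

53223


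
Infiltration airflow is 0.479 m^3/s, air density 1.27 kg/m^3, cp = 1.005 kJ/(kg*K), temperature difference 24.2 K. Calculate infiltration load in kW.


Q = V_dot * rho * cp * dT
Q = 0.479 * 1.27 * 1.005 * 24.2
Q = 14.795 kW

14.795


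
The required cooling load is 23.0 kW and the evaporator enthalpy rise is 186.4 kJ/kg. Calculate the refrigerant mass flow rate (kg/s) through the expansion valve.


m_dot = Q / dh
m_dot = 23.0 / 186.4
m_dot = 0.1234 kg/s

0.1234


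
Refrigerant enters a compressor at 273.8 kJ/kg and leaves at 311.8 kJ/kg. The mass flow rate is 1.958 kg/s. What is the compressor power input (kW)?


dh = 311.8 - 273.8 = 38.0 kJ/kg
W = m_dot * dh = 1.958 * 38.0 = 74.4 kW

74.4


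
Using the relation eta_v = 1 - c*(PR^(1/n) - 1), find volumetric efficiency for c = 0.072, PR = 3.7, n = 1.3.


PR^(1/n) = 3.7^(1/1.3) = 2.7357616
eta_v = 1 - 0.072 * (2.7357616 - 1)
eta_v = 0.875

0.875


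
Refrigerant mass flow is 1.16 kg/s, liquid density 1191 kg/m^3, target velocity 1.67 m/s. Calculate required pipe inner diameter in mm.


A = m_dot / (rho * v) = 1.16 / (1191 * 1.67) = 0.0005832164387 m^2
d = sqrt(4*A/pi) * 1000
d = 27.3 mm

27.3


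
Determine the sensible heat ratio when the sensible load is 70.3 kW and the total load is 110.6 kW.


SHR = Q_sensible / Q_total
SHR = 70.3 / 110.6
SHR = 0.636

0.636


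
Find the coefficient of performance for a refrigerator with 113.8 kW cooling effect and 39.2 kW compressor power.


COP = Q_evap / W
COP = 113.8 / 39.2
COP = 2.903

2.903


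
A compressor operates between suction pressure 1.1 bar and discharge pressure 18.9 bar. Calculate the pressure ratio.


PR = P_high / P_low
PR = 18.9 / 1.1
PR = 17.182

17.182


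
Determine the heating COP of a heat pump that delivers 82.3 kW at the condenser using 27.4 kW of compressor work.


COP_hp = Q_cond / W
COP_hp = 82.3 / 27.4
COP_hp = 3.004

3.004


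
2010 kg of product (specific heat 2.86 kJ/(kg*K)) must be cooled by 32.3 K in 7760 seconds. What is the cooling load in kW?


Q = m * cp * dT / t
Q = 2010 * 2.86 * 32.3 / 7760
Q = 23.928 kW

23.928


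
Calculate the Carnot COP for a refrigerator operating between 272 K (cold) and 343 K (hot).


dT = 343 - 272 = 71 K
COP_carnot = T_cold / dT = 272 / 71
COP_carnot = 3.831

3.831


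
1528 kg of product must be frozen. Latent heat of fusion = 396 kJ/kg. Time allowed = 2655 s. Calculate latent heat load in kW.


Q_lat = m * h_fg / t
Q_lat = 1528 * 396 / 2655
Q_lat = 227.91 kW

227.91


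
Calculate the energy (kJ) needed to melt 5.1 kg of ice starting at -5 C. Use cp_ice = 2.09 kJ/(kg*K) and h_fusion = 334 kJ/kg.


Sensible heat = cp * dT = 2.09 * 5 = 10.45 kJ/kg
Total per kg = 10.45 + 334 = 344.45 kJ/kg
Q = m * total = 5.1 * 344.45
Q = 1756.7 kJ

1756.7


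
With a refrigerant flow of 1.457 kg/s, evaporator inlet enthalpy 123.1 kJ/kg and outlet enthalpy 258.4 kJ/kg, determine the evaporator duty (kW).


dh = 258.4 - 123.1 = 135.3 kJ/kg
Q_evap = m_dot * dh = 1.457 * 135.3
Q_evap = 197.13 kW

197.13


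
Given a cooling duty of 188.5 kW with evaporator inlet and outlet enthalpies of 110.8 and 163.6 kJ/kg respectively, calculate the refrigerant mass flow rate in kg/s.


dh = 163.6 - 110.8 = 52.8 kJ/kg
m_dot = Q / dh = 188.5 / 52.8 = 3.5701 kg/s

3.5701


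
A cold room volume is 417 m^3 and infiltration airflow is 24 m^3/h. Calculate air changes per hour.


ACH = flow / volume
ACH = 24 / 417
ACH = 0.058

0.058


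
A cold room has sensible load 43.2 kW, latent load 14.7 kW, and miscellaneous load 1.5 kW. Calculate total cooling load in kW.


Q_total = Q_s + Q_l + Q_misc
Q_total = 43.2 + 14.7 + 1.5
Q_total = 59.4 kW

59.4


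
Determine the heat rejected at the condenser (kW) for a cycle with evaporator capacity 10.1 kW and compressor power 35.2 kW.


Q_cond = Q_evap + W
Q_cond = 10.1 + 35.2
Q_cond = 45.3 kW

45.3


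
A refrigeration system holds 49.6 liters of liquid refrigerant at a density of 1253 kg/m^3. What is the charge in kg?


Charge = V * rho / 1000
Charge = 49.6 * 1253 / 1000
Charge = 62.15 kg

62.15


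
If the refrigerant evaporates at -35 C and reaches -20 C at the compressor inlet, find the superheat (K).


Superheat = T_suction - T_evap
Superheat = -20 - (-35)
Superheat = 15 K

15


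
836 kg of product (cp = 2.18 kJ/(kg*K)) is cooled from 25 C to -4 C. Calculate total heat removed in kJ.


dT = 25 - (-4) = 29 K
Q = m * cp * dT = 836 * 2.18 * 29
Q = 52852 kJ

52852


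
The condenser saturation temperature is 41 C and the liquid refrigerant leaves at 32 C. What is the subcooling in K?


Subcooling = T_cond - T_liquid
Subcooling = 41 - 32
Subcooling = 9 K

9


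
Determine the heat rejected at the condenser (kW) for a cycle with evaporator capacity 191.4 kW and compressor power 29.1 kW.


Q_cond = Q_evap + W
Q_cond = 191.4 + 29.1
Q_cond = 220.5 kW

220.5


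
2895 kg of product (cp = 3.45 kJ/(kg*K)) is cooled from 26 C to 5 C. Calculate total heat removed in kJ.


dT = 26 - (5) = 21 K
Q = m * cp * dT = 2895 * 3.45 * 21
Q = 209743 kJ

209743


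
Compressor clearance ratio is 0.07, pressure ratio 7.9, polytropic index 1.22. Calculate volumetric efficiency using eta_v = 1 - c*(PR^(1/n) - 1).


PR^(1/n) = 7.9^(1/1.22) = 5.44201721
eta_v = 1 - 0.07 * (5.44201721 - 1)
eta_v = 0.6891

0.6891


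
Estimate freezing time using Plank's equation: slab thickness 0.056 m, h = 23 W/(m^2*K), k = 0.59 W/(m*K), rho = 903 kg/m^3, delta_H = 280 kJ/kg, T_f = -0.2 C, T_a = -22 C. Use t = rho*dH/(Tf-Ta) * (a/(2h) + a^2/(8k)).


dT = -0.2 - (-22) = 21.8 K
term1 = a/(2h) = 0.056/(2*23) = 0.001217391304
term2 = a^2/(8k) = 0.056^2/(8*0.59) = 0.0006644067797
t = rho*dH*1000/dT * (term1 + term2)
t = 903*280*1000/21.8 * (0.001217391304 + 0.0006644067797)
t = 21825 s

21825


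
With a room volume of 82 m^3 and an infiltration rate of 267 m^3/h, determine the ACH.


ACH = flow / volume
ACH = 267 / 82
ACH = 3.256

3.256


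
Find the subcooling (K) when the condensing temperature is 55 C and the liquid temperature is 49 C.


Subcooling = T_cond - T_liquid
Subcooling = 55 - 49
Subcooling = 6 K

6


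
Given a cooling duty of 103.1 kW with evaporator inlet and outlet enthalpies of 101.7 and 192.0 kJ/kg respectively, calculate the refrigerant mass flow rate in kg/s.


dh = 192.0 - 101.7 = 90.3 kJ/kg
m_dot = Q / dh = 103.1 / 90.3 = 1.1417 kg/s

1.1417


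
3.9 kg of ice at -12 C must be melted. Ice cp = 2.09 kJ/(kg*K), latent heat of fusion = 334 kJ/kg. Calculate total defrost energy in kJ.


Sensible heat = cp * dT = 2.09 * 12 = 25.08 kJ/kg
Total per kg = 25.08 + 334 = 359.08 kJ/kg
Q = m * total = 3.9 * 359.08
Q = 1400.4 kJ

1400.4


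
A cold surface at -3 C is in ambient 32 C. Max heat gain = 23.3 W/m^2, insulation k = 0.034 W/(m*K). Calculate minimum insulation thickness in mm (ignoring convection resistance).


dT = 32 - (-3) = 35 K
thickness = k * dT / q_max * 1000
thickness = 0.034 * 35 / 23.3 * 1000
thickness = 51.1 mm

51.1


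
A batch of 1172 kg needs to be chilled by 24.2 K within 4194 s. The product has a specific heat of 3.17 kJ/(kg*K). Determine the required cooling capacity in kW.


Q = m * cp * dT / t
Q = 1172 * 3.17 * 24.2 / 4194
Q = 21.437 kW

21.437


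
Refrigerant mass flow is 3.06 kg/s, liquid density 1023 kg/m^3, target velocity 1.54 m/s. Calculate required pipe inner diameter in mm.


A = m_dot / (rho * v) = 3.06 / (1023 * 1.54) = 0.001942339186 m^2
d = sqrt(4*A/pi) * 1000
d = 49.7 mm

49.7


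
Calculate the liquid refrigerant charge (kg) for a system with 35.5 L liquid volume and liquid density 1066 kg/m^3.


Charge = V * rho / 1000
Charge = 35.5 * 1066 / 1000
Charge = 37.84 kg

37.84


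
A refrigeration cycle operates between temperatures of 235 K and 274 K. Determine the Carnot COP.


dT = 274 - 235 = 39 K
COP_carnot = T_cold / dT = 235 / 39
COP_carnot = 6.026

6.026


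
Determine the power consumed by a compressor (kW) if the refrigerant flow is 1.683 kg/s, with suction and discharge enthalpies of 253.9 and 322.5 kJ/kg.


dh = 322.5 - 253.9 = 68.6 kJ/kg
W = m_dot * dh = 1.683 * 68.6 = 115.45 kW

115.45


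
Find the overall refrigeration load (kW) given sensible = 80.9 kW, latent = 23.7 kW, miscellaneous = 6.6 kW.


Q_total = Q_s + Q_l + Q_misc
Q_total = 80.9 + 23.7 + 6.6
Q_total = 111.2 kW

111.2


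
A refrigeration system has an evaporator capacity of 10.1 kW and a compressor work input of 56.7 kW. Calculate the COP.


COP = Q_evap / W
COP = 10.1 / 56.7
COP = 0.178

0.178


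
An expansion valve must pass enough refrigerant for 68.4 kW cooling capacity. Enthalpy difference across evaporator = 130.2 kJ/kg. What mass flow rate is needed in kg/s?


m_dot = Q / dh
m_dot = 68.4 / 130.2
m_dot = 0.5253 kg/s

0.5253


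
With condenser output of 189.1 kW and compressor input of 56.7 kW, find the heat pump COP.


COP_hp = Q_cond / W
COP_hp = 189.1 / 56.7
COP_hp = 3.335

3.335


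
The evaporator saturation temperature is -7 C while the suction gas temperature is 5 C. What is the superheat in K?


Superheat = T_suction - T_evap
Superheat = 5 - (-7)
Superheat = 12 K

12


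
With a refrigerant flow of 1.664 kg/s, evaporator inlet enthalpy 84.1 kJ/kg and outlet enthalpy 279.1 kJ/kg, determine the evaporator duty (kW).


dh = 279.1 - 84.1 = 195.0 kJ/kg
Q_evap = m_dot * dh = 1.664 * 195.0
Q_evap = 324.48 kW

324.48


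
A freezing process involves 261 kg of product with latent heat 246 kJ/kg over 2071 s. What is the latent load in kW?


Q_lat = m * h_fg / t
Q_lat = 261 * 246 / 2071
Q_lat = 31.0 kW

31.0


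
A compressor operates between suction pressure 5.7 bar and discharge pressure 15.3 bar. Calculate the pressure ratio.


PR = P_high / P_low
PR = 15.3 / 5.7
PR = 2.684

2.684


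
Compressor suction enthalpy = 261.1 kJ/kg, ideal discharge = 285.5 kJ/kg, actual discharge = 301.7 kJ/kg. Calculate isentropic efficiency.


dh_ideal = 285.5 - 261.1 = 24.4 kJ/kg
dh_actual = 301.7 - 261.1 = 40.6 kJ/kg
eta_s = dh_ideal / dh_actual = 24.4 / 40.6
eta_s = 0.601

0.601


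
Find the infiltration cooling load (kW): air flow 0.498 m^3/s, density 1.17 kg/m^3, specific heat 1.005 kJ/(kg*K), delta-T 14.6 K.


Q = V_dot * rho * cp * dT
Q = 0.498 * 1.17 * 1.005 * 14.6
Q = 8.549 kW

8.549


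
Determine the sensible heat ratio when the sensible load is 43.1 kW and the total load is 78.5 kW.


SHR = Q_sensible / Q_total
SHR = 43.1 / 78.5
SHR = 0.549

0.549


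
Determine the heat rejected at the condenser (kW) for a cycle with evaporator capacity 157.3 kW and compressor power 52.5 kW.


Q_cond = Q_evap + W
Q_cond = 157.3 + 52.5
Q_cond = 209.8 kW

209.8


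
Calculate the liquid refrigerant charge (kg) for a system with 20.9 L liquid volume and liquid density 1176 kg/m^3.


Charge = V * rho / 1000
Charge = 20.9 * 1176 / 1000
Charge = 24.58 kg

24.58


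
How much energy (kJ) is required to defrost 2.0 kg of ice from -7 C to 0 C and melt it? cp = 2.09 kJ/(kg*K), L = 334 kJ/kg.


Sensible heat = cp * dT = 2.09 * 7 = 14.63 kJ/kg
Total per kg = 14.63 + 334 = 348.63 kJ/kg
Q = m * total = 2.0 * 348.63
Q = 697.3 kJ

697.3


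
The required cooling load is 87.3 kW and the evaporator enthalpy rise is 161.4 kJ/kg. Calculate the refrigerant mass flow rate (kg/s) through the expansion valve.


m_dot = Q / dh
m_dot = 87.3 / 161.4
m_dot = 0.5409 kg/s

0.5409


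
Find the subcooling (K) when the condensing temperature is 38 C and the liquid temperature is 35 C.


Subcooling = T_cond - T_liquid
Subcooling = 38 - 35
Subcooling = 3 K

3


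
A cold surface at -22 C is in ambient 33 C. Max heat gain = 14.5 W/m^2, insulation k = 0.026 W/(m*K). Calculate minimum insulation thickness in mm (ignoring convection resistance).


dT = 33 - (-22) = 55 K
thickness = k * dT / q_max * 1000
thickness = 0.026 * 55 / 14.5 * 1000
thickness = 98.6 mm

98.6


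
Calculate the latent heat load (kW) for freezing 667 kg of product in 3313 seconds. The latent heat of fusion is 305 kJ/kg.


Q_lat = m * h_fg / t
Q_lat = 667 * 305 / 3313
Q_lat = 61.41 kW

61.41


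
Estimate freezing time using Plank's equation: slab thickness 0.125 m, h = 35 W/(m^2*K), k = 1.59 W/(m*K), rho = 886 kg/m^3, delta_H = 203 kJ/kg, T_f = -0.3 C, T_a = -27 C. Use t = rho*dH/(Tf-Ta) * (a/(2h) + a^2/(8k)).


dT = -0.3 - (-27) = 26.7 K
term1 = a/(2h) = 0.125/(2*35) = 0.001785714286
term2 = a^2/(8k) = 0.125^2/(8*1.59) = 0.001228380503
t = rho*dH*1000/dT * (term1 + term2)
t = 886*203*1000/26.7 * (0.001785714286 + 0.001228380503)
t = 20304 s

20304


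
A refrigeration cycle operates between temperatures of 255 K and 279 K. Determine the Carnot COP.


dT = 279 - 255 = 24 K
COP_carnot = T_cold / dT = 255 / 24
COP_carnot = 10.625

10.625


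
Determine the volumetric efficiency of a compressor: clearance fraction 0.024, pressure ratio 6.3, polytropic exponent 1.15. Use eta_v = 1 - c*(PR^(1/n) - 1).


PR^(1/n) = 6.3^(1/1.15) = 4.95540025
eta_v = 1 - 0.024 * (4.95540025 - 1)
eta_v = 0.9051

0.9051


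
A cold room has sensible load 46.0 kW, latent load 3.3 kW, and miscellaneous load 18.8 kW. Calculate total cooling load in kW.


Q_total = Q_s + Q_l + Q_misc
Q_total = 46.0 + 3.3 + 18.8
Q_total = 68.1 kW

68.1


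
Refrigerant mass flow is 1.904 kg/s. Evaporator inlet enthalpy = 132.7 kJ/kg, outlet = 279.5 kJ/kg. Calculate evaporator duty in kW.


dh = 279.5 - 132.7 = 146.8 kJ/kg
Q_evap = m_dot * dh = 1.904 * 146.8
Q_evap = 279.51 kW

279.51


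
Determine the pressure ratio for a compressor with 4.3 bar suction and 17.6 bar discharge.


PR = P_high / P_low
PR = 17.6 / 4.3
PR = 4.093

4.093


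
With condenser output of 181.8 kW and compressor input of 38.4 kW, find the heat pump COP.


COP_hp = Q_cond / W
COP_hp = 181.8 / 38.4
COP_hp = 4.734

4.734


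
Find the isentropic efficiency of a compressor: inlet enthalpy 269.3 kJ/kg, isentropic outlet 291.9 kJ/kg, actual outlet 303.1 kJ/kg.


dh_ideal = 291.9 - 269.3 = 22.6 kJ/kg
dh_actual = 303.1 - 269.3 = 33.8 kJ/kg
eta_s = dh_ideal / dh_actual = 22.6 / 33.8
eta_s = 0.6686

0.6686


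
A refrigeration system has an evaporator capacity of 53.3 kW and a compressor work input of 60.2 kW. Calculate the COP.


COP = Q_evap / W
COP = 53.3 / 60.2
COP = 0.885

0.885


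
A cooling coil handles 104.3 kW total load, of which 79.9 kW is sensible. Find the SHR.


SHR = Q_sensible / Q_total
SHR = 79.9 / 104.3
SHR = 0.766

0.766


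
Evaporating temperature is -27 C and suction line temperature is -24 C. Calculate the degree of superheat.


Superheat = T_suction - T_evap
Superheat = -24 - (-27)
Superheat = 3 K

3


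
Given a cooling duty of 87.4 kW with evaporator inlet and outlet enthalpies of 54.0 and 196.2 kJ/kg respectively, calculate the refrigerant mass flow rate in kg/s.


dh = 196.2 - 54.0 = 142.2 kJ/kg
m_dot = Q / dh = 87.4 / 142.2 = 0.6146 kg/s

0.6146


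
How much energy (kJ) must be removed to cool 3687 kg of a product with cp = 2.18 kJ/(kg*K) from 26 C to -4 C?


dT = 26 - (-4) = 30 K
Q = m * cp * dT = 3687 * 2.18 * 30
Q = 241130 kJ

241130


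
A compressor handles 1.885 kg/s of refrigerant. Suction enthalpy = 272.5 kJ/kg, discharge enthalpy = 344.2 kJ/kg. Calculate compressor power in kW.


dh = 344.2 - 272.5 = 71.7 kJ/kg
W = m_dot * dh = 1.885 * 71.7 = 135.15 kW

135.15


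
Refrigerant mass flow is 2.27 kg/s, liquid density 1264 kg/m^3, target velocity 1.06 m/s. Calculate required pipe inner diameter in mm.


A = m_dot / (rho * v) = 2.27 / (1264 * 1.06) = 0.001694232147 m^2
d = sqrt(4*A/pi) * 1000
d = 46.4 mm

46.4


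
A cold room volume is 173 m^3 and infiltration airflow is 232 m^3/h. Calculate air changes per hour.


ACH = flow / volume
ACH = 232 / 173
ACH = 1.341

1.341


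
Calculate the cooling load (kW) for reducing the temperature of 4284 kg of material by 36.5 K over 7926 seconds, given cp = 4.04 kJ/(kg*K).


Q = m * cp * dT / t
Q = 4284 * 4.04 * 36.5 / 7926
Q = 79.702 kW

79.702


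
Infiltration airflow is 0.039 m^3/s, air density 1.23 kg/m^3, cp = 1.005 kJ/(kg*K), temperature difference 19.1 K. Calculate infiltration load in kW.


Q = V_dot * rho * cp * dT
Q = 0.039 * 1.23 * 1.005 * 19.1
Q = 0.921 kW

0.921


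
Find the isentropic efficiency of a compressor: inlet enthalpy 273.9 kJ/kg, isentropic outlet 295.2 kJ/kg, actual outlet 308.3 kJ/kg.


dh_ideal = 295.2 - 273.9 = 21.3 kJ/kg
dh_actual = 308.3 - 273.9 = 34.4 kJ/kg
eta_s = dh_ideal / dh_actual = 21.3 / 34.4
eta_s = 0.6192

0.6192


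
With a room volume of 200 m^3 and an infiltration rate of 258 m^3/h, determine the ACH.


ACH = flow / volume
ACH = 258 / 200
ACH = 1.29

1.29


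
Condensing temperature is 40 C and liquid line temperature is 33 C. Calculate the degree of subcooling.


Subcooling = T_cond - T_liquid
Subcooling = 40 - 33
Subcooling = 7 K

7


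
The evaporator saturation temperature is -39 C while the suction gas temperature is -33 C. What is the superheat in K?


Superheat = T_suction - T_evap
Superheat = -33 - (-39)
Superheat = 6 K

6


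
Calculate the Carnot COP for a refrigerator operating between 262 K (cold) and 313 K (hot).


dT = 313 - 262 = 51 K
COP_carnot = T_cold / dT = 262 / 51
COP_carnot = 5.137

5.137


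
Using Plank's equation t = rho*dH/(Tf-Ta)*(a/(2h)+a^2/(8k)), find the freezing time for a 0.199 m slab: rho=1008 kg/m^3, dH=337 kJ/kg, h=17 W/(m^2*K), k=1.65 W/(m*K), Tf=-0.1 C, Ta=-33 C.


dT = -0.1 - (-33) = 32.9 K
term1 = a/(2h) = 0.199/(2*17) = 0.005852941176
term2 = a^2/(8k) = 0.199^2/(8*1.65) = 0.003000075758
t = rho*dH*1000/dT * (term1 + term2)
t = 1008*337*1000/32.9 * (0.005852941176 + 0.003000075758)
t = 91408 s

91408


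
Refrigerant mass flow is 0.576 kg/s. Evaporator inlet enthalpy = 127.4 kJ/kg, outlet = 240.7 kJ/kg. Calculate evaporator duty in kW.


dh = 240.7 - 127.4 = 113.3 kJ/kg
Q_evap = m_dot * dh = 0.576 * 113.3
Q_evap = 65.26 kW

65.26


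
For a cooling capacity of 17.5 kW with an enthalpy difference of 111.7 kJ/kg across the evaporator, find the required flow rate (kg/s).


m_dot = Q / dh
m_dot = 17.5 / 111.7
m_dot = 0.1567 kg/s

0.1567


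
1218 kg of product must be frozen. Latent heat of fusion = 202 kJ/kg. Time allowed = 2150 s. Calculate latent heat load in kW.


Q_lat = m * h_fg / t
Q_lat = 1218 * 202 / 2150
Q_lat = 114.44 kW

114.44


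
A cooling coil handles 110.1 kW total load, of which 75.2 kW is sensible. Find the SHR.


SHR = Q_sensible / Q_total
SHR = 75.2 / 110.1
SHR = 0.683

0.683


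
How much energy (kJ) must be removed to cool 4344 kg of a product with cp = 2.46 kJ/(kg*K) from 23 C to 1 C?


dT = 23 - (1) = 22 K
Q = m * cp * dT = 4344 * 2.46 * 22
Q = 235097 kJ

235097


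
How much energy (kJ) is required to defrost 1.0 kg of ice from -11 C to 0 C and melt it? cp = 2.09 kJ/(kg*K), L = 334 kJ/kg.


Sensible heat = cp * dT = 2.09 * 11 = 22.99 kJ/kg
Total per kg = 22.99 + 334 = 356.99 kJ/kg
Q = m * total = 1.0 * 356.99
Q = 357.0 kJ

357.0


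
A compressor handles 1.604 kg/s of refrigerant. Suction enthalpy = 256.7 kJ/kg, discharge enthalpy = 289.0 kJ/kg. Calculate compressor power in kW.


dh = 289.0 - 256.7 = 32.3 kJ/kg
W = m_dot * dh = 1.604 * 32.3 = 51.81 kW

51.81


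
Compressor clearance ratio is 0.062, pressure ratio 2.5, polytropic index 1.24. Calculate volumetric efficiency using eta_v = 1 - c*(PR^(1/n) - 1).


PR^(1/n) = 2.5^(1/1.24) = 2.09372367
eta_v = 1 - 0.062 * (2.09372367 - 1)
eta_v = 0.9322

0.9322


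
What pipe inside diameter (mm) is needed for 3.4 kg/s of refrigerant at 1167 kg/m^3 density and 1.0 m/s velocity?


A = m_dot / (rho * v) = 3.4 / (1167 * 1.0) = 0.002913453299 m^2
d = sqrt(4*A/pi) * 1000
d = 60.9 mm

60.9


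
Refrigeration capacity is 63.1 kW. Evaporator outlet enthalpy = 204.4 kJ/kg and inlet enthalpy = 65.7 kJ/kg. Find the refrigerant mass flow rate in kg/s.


dh = 204.4 - 65.7 = 138.7 kJ/kg
m_dot = Q / dh = 63.1 / 138.7 = 0.4549 kg/s

0.4549


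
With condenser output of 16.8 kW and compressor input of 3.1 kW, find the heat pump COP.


COP_hp = Q_cond / W
COP_hp = 16.8 / 3.1
COP_hp = 5.419

5.419


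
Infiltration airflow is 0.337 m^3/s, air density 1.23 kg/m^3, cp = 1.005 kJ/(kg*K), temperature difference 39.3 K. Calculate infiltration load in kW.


Q = V_dot * rho * cp * dT
Q = 0.337 * 1.23 * 1.005 * 39.3
Q = 16.372 kW

16.372


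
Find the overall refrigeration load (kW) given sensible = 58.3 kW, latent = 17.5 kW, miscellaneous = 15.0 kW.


Q_total = Q_s + Q_l + Q_misc
Q_total = 58.3 + 17.5 + 15.0
Q_total = 90.8 kW

90.8


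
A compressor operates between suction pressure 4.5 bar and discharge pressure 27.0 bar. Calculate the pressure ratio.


PR = P_high / P_low
PR = 27.0 / 4.5
PR = 6.0

6.0


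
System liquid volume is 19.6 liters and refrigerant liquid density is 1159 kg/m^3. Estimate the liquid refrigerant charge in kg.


Charge = V * rho / 1000
Charge = 19.6 * 1159 / 1000
Charge = 22.72 kg

22.72


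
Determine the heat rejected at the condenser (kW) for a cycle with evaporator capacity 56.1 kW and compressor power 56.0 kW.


Q_cond = Q_evap + W
Q_cond = 56.1 + 56.0
Q_cond = 112.1 kW

112.1


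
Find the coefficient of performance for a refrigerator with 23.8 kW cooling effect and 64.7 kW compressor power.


COP = Q_evap / W
COP = 23.8 / 64.7
COP = 0.368

0.368


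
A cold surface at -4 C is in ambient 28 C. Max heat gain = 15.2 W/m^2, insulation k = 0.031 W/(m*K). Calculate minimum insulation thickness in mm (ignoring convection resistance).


dT = 28 - (-4) = 32 K
thickness = k * dT / q_max * 1000
thickness = 0.031 * 32 / 15.2 * 1000
thickness = 65.3 mm

65.3


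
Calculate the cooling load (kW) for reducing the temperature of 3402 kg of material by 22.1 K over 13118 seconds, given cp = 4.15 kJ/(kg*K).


Q = m * cp * dT / t
Q = 3402 * 4.15 * 22.1 / 13118
Q = 23.785 kW

23.785


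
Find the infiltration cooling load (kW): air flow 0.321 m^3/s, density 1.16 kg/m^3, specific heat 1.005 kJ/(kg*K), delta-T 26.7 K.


Q = V_dot * rho * cp * dT
Q = 0.321 * 1.16 * 1.005 * 26.7
Q = 9.992 kW

9.992


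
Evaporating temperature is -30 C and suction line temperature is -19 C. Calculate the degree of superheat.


Superheat = T_suction - T_evap
Superheat = -19 - (-30)
Superheat = 11 K

11


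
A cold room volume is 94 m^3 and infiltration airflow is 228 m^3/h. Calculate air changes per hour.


ACH = flow / volume
ACH = 228 / 94
ACH = 2.426

2.426


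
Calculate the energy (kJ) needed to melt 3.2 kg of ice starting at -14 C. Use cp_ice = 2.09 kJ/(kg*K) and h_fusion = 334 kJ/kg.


Sensible heat = cp * dT = 2.09 * 14 = 29.26 kJ/kg
Total per kg = 29.26 + 334 = 363.26 kJ/kg
Q = m * total = 3.2 * 363.26
Q = 1162.4 kJ

1162.4


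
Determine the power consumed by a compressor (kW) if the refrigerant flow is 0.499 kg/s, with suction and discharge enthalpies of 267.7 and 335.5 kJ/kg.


dh = 335.5 - 267.7 = 67.8 kJ/kg
W = m_dot * dh = 0.499 * 67.8 = 33.83 kW

33.83


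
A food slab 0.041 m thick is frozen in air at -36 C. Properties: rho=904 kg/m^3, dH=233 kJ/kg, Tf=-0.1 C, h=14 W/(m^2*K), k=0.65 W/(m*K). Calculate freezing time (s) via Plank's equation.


dT = -0.1 - (-36) = 35.9 K
term1 = a/(2h) = 0.041/(2*14) = 0.001464285714
term2 = a^2/(8k) = 0.041^2/(8*0.65) = 0.0003232692308
t = rho*dH*1000/dT * (term1 + term2)
t = 904*233*1000/35.9 * (0.001464285714 + 0.0003232692308)
t = 10488 s

10488


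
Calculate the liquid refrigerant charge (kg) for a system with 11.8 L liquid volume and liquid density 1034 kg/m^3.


Charge = V * rho / 1000
Charge = 11.8 * 1034 / 1000
Charge = 12.2 kg

12.2


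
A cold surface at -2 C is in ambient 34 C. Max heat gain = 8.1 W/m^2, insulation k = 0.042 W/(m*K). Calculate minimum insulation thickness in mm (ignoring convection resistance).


dT = 34 - (-2) = 36 K
thickness = k * dT / q_max * 1000
thickness = 0.042 * 36 / 8.1 * 1000
thickness = 186.7 mm

186.7


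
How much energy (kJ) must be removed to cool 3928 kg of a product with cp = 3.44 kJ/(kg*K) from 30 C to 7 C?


dT = 30 - (7) = 23 K
Q = m * cp * dT = 3928 * 3.44 * 23
Q = 310783 kJ

310783


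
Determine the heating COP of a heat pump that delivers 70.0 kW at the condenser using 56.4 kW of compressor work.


COP_hp = Q_cond / W
COP_hp = 70.0 / 56.4
COP_hp = 1.241

1.241


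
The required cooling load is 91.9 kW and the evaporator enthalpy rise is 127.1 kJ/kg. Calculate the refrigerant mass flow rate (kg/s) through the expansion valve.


m_dot = Q / dh
m_dot = 91.9 / 127.1
m_dot = 0.7231 kg/s

0.7231


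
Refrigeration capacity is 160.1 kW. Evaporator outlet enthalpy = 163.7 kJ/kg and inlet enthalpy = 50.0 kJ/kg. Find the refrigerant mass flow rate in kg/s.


dh = 163.7 - 50.0 = 113.7 kJ/kg
m_dot = Q / dh = 160.1 / 113.7 = 1.4081 kg/s

1.4081


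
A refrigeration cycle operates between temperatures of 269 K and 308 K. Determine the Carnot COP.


dT = 308 - 269 = 39 K
COP_carnot = T_cold / dT = 269 / 39
COP_carnot = 6.897

6.897


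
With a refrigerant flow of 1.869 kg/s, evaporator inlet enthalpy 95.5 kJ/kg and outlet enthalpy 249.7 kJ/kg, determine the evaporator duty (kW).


dh = 249.7 - 95.5 = 154.2 kJ/kg
Q_evap = m_dot * dh = 1.869 * 154.2
Q_evap = 288.2 kW

288.2


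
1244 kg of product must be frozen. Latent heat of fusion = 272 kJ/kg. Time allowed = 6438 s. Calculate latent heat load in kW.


Q_lat = m * h_fg / t
Q_lat = 1244 * 272 / 6438
Q_lat = 52.56 kW

52.56


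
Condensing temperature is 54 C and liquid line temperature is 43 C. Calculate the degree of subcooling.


Subcooling = T_cond - T_liquid
Subcooling = 54 - 43
Subcooling = 11 K

11


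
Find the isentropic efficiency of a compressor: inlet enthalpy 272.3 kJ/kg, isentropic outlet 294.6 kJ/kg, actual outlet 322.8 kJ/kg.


dh_ideal = 294.6 - 272.3 = 22.3 kJ/kg
dh_actual = 322.8 - 272.3 = 50.5 kJ/kg
eta_s = dh_ideal / dh_actual = 22.3 / 50.5
eta_s = 0.4416

0.4416


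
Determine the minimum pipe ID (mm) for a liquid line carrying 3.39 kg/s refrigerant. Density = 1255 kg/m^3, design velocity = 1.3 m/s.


A = m_dot / (rho * v) = 3.39 / (1255 * 1.3) = 0.002077842476 m^2
d = sqrt(4*A/pi) * 1000
d = 51.4 mm

51.4


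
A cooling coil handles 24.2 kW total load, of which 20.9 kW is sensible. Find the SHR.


SHR = Q_sensible / Q_total
SHR = 20.9 / 24.2
SHR = 0.864

0.864


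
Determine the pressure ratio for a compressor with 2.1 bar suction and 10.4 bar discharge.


PR = P_high / P_low
PR = 10.4 / 2.1
PR = 4.952

4.952


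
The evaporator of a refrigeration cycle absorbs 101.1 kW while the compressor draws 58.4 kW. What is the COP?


COP = Q_evap / W
COP = 101.1 / 58.4
COP = 1.731

1.731


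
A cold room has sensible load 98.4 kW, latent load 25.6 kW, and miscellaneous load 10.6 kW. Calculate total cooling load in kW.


Q_total = Q_s + Q_l + Q_misc
Q_total = 98.4 + 25.6 + 10.6
Q_total = 134.6 kW

134.6


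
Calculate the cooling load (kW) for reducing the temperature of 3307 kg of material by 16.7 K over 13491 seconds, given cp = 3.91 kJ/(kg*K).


Q = m * cp * dT / t
Q = 3307 * 3.91 * 16.7 / 13491
Q = 16.006 kW

16.006


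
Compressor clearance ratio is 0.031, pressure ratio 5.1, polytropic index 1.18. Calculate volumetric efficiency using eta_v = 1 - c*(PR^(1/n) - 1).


PR^(1/n) = 5.1^(1/1.18) = 3.97773405
eta_v = 1 - 0.031 * (3.97773405 - 1)
eta_v = 0.9077

0.9077


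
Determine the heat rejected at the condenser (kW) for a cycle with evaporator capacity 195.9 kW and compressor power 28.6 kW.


Q_cond = Q_evap + W
Q_cond = 195.9 + 28.6
Q_cond = 224.5 kW

224.5


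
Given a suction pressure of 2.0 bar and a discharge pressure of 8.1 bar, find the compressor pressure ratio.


PR = P_high / P_low
PR = 8.1 / 2.0
PR = 4.05

4.05


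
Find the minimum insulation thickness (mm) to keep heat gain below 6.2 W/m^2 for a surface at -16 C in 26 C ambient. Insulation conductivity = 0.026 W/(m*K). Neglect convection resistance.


dT = 26 - (-16) = 42 K
thickness = k * dT / q_max * 1000
thickness = 0.026 * 42 / 6.2 * 1000
thickness = 176.1 mm

176.1


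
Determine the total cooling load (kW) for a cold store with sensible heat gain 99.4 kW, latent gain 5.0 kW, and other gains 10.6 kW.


Q_total = Q_s + Q_l + Q_misc
Q_total = 99.4 + 5.0 + 10.6
Q_total = 115.0 kW

115.0


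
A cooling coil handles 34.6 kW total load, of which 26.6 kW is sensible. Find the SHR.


SHR = Q_sensible / Q_total
SHR = 26.6 / 34.6
SHR = 0.769

0.769


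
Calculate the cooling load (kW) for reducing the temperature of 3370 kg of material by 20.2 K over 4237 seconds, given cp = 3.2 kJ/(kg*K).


Q = m * cp * dT / t
Q = 3370 * 3.2 * 20.2 / 4237
Q = 51.413 kW

51.413


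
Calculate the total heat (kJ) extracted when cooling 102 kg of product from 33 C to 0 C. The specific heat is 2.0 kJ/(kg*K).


dT = 33 - (0) = 33 K
Q = m * cp * dT = 102 * 2.0 * 33
Q = 6732 kJ

6732


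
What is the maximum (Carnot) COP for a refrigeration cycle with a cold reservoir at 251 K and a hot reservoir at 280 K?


dT = 280 - 251 = 29 K
COP_carnot = T_cold / dT = 251 / 29
COP_carnot = 8.655

8.655


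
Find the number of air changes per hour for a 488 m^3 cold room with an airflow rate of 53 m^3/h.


ACH = flow / volume
ACH = 53 / 488
ACH = 0.109

0.109


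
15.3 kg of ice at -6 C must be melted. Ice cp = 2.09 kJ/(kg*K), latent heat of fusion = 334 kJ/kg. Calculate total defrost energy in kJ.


Sensible heat = cp * dT = 2.09 * 6 = 12.54 kJ/kg
Total per kg = 12.54 + 334 = 346.54 kJ/kg
Q = m * total = 15.3 * 346.54
Q = 5302.1 kJ

5302.1


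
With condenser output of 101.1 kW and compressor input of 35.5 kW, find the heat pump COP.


COP_hp = Q_cond / W
COP_hp = 101.1 / 35.5
COP_hp = 2.848

2.848


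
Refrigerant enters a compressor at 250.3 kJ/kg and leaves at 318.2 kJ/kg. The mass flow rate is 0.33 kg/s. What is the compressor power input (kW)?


dh = 318.2 - 250.3 = 67.9 kJ/kg
W = m_dot * dh = 0.33 * 67.9 = 22.41 kW

22.41


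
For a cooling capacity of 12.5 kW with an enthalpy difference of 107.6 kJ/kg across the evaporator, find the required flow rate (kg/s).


m_dot = Q / dh
m_dot = 12.5 / 107.6
m_dot = 0.1162 kg/s

0.1162


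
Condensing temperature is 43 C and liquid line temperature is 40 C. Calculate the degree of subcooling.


Subcooling = T_cond - T_liquid
Subcooling = 43 - 40
Subcooling = 3 K

3


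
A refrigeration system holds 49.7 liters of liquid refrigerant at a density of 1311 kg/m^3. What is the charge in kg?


Charge = V * rho / 1000
Charge = 49.7 * 1311 / 1000
Charge = 65.16 kg

65.16


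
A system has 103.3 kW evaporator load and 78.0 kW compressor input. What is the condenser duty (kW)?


Q_cond = Q_evap + W
Q_cond = 103.3 + 78.0
Q_cond = 181.3 kW

181.3


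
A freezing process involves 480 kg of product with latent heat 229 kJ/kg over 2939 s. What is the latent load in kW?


Q_lat = m * h_fg / t
Q_lat = 480 * 229 / 2939
Q_lat = 37.4 kW

37.4


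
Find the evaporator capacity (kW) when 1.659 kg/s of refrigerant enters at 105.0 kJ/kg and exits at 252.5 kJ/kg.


dh = 252.5 - 105.0 = 147.5 kJ/kg
Q_evap = m_dot * dh = 1.659 * 147.5
Q_evap = 244.7 kW

244.7
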